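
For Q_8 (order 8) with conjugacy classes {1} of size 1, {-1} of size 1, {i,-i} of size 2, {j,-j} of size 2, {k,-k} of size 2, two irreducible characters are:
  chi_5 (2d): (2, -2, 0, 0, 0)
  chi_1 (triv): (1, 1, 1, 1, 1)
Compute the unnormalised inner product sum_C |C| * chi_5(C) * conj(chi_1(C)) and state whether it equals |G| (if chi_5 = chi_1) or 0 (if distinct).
Sum = 0; so <chi_5, chi_1> = 0 (distinct irreducibles are orthogonal).

Explanation: Compute term by term over conjugacy classes (|C| * chi_5(C) * conj(chi_1(C))):
  1*(2)*conj(1) + 1*(-2)*conj(1) + 2*(0)*conj(1) + 2*(0)*conj(1) + 2*(0)*conj(1)
  = (2) + (-2) + (0) + (0) + (0)
  = 0.
Dividing by |G| = 8 gives 0/8 = 0, matching the row-orthogonality relation <chi_5, chi_1> = [chi_5 = chi_1].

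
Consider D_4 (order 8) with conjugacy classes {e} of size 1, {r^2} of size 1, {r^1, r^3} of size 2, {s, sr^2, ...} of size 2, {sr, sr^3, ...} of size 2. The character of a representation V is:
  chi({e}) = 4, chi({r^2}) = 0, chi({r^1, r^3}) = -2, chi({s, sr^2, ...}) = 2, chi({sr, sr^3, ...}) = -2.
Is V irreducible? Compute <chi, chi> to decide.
Not irreducible (reducible): <chi, chi> = 5 > 1.

Why: <chi, chi> = (1/|G|) sum_C |C| * |chi(C)|^2 = (1/8)[1*|4|^2 + 1*|0|^2 + 2*|-2|^2 + 2*|2|^2 + 2*|-2|^2]
  = (1/8)[(16) + (0) + (8) + (8) + (8)] = 40/8 = 5.
A character is irreducible iff <chi, chi> = 1, so this representation is reducible.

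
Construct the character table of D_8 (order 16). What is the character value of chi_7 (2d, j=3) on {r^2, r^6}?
Conjugacy classes: {e} of size 1, {r^4} of size 1, {r^1, r^7} of size 2, {r^2, r^6} of size 2, {r^3, r^5} of size 2, {s, sr^2, ...} of size 4, {sr, sr^3, ...} of size 4.
Character table:
  irrep \ class              {e} (size 1)  {r^4} (size 1)  {r^1, r^7} (size 2)  {r^2, r^6} (size 2)  {r^3, r^5} (size 2)  {s, sr^2, ...} (size 4)  {sr, sr^3, ...} (size 4)
  chi_1 (triv)               1             1               1                    1                    1                    1                        1                       
  chi_2 (sign: r->1, s->-1)  1             1               1                    1                    1                    -1                       -1                      
  chi_3 (r->-1, s->1)        1             1               -1                   1                    -1                   1                        -1                      
  chi_4 (r->-1, s->-1)       1             1               -1                   1                    -1                   -1                       1                       
  chi_5 (2d, j=1)            2             -2              sqrt(2)              0                    -sqrt(2)             0                        0                       
  chi_6 (2d, j=2)            2             2               0                    -2                   0                    0                        0                       
  chi_7 (2d, j=3)            2             -2              -sqrt(2)             0                    sqrt(2)              0                        0                       

Spot check: chi_7 (2d, j=3) on {r^2, r^6} = 0.

Explanation: D_8 has order 2*8 = 16 with 7 conjugacy classes, hence 7 irreducibles. Sum of squared dims 1 + 1 + 1 + 1 + 4 + 4 + 4 = 16 = |G|. Linear characters come from the abelianisation; the 2-dimensional irreps have character r^k -> 2*cos(2*pi*j*k/8), reflections -> 0.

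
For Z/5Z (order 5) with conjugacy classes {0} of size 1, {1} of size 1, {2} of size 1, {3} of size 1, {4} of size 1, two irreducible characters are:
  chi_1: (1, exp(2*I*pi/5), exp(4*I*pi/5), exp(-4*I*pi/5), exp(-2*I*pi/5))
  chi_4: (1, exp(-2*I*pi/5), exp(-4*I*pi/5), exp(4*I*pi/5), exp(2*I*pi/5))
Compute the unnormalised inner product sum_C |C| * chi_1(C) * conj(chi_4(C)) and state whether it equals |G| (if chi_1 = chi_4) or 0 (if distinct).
Sum = 0; so <chi_1, chi_4> = 0 (distinct irreducibles are orthogonal).

Derivation: Compute term by term over conjugacy classes (|C| * chi_1(C) * conj(chi_4(C))):
  1*(1)*conj(1) + 1*(exp(2*I*pi/5))*conj(exp(-2*I*pi/5)) + 1*(exp(4*I*pi/5))*conj(exp(-4*I*pi/5)) + 1*(exp(-4*I*pi/5))*conj(exp(4*I*pi/5)) + 1*(exp(-2*I*pi/5))*conj(exp(2*I*pi/5))
  = (1) + (exp(4*I*pi/5)) + (exp(-2*I*pi/5)) + (exp(2*I*pi/5)) + (exp(-4*I*pi/5))
  = 0.
(Exp terms are combined using exp(i*s)*conj(exp(i*t)) = exp(i*(s-t)), and sums of them are collapsed using the identity that for every m > 1 the m distinct m-th roots of unity sum to 0, e.g. 1 + exp(2*I*pi/3) + exp(-2*I*pi/3) = 0.)
Dividing by |G| = 5 gives 0/5 = 0, matching the row-orthogonality relation <chi_1, chi_4> = [chi_1 = chi_4].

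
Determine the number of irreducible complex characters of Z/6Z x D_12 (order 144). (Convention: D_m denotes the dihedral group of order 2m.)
54

Proof sketch: The number of irreducible complex representations of a finite group equals its number of conjugacy classes. For a direct product, #classes(G x H) = #classes(G) * #classes(H). Z/6Z has 6 classes (abelian), D_12 has 9 classes, so 6 * 9 = 54, so Z/6Z x D_12 (order 144) has exactly 54 irreducible complex representations.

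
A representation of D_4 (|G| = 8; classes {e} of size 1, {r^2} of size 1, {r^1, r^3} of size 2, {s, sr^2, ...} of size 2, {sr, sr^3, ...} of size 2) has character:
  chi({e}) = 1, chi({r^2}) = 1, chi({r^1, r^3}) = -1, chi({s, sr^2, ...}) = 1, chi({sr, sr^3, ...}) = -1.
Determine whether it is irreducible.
Irreducible: <chi, chi> = 1.

Working: <chi, chi> = (1/|G|) sum_C |C| * |chi(C)|^2 = (1/8)[1*|1|^2 + 1*|1|^2 + 2*|-1|^2 + 2*|1|^2 + 2*|-1|^2]
  = (1/8)[(1) + (1) + (2) + (2) + (2)] = 8/8 = 1.
A character is irreducible iff <chi, chi> = 1, so this representation is irreducible.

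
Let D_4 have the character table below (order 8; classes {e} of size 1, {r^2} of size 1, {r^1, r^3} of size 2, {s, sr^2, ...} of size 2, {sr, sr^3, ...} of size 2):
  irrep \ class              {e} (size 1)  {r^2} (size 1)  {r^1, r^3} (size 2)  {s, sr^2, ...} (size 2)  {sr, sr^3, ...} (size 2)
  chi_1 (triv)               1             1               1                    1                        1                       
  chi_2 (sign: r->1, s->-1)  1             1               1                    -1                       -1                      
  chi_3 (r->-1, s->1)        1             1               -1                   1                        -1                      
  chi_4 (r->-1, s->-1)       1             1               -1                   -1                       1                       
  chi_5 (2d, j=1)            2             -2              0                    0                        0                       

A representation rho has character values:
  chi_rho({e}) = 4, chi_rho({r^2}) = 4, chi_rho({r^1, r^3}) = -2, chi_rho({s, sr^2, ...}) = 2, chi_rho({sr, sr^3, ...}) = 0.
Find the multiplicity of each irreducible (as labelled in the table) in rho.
Multiplicities: chi_1: 1, chi_2: 0, chi_3: 2, chi_4: 1, chi_5: 0.

Argument: Use <chi_rho, chi> = (1/|G|) sum_C |C| * chi_rho(C) * conj(chi(C)) with |G| = 8 for each irreducible chi in the table:
  <chi_rho, chi_1> = (1/8)[1*(4)*conj(1) + 1*(4)*conj(1) + 2*(-2)*conj(1) + 2*(2)*conj(1) + 2*(0)*conj(1)]
      = (1/8)[(4) + (4) + (-4) + (4) + (0)] = 8/8 = 1
  <chi_rho, chi_2> = (1/8)[1*(4)*conj(1) + 1*(4)*conj(1) + 2*(-2)*conj(1) + 2*(2)*conj(-1) + 2*(0)*conj(-1)]
      = (1/8)[(4) + (4) + (-4) + (-4) + (0)] = 0/8 = 0
  <chi_rho, chi_3> = (1/8)[1*(4)*conj(1) + 1*(4)*conj(1) + 2*(-2)*conj(-1) + 2*(2)*conj(1) + 2*(0)*conj(-1)]
      = (1/8)[(4) + (4) + (4) + (4) + (0)] = 16/8 = 2
  <chi_rho, chi_4> = (1/8)[1*(4)*conj(1) + 1*(4)*conj(1) + 2*(-2)*conj(-1) + 2*(2)*conj(-1) + 2*(0)*conj(1)]
      = (1/8)[(4) + (4) + (4) + (-4) + (0)] = 8/8 = 1
  <chi_rho, chi_5> = (1/8)[1*(4)*conj(2) + 1*(4)*conj(-2) + 2*(-2)*conj(0) + 2*(2)*conj(0) + 2*(0)*conj(0)]
      = (1/8)[(8) + (-8) + (0) + (0) + (0)] = 0/8 = 0
Dimension check: dim(rho) = sum (mult * dim) = 1*1 + 0*1 + 2*1 + 1*1 + 0*2 = 4 = chi_rho(e) = 4.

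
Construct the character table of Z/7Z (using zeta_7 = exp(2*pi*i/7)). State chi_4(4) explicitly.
Character table of Z/7Z (irreps indexed chi_0,...,chi_6 with chi_k(m) = zeta_7^(k*m), zeta_7 = exp(2*pi*i/7)):
  irrep \ class  {0} (size 1)  {1} (size 1)    {2} (size 1)    {3} (size 1)    {4} (size 1)    {5} (size 1)    {6} (size 1)  
  chi_0          1             1               1               1               1               1               1             
  chi_1          1             exp(2*I*pi/7)   exp(4*I*pi/7)   exp(6*I*pi/7)   exp(-6*I*pi/7)  exp(-4*I*pi/7)  exp(-2*I*pi/7)
  chi_2          1             exp(4*I*pi/7)   exp(-6*I*pi/7)  exp(-2*I*pi/7)  exp(2*I*pi/7)   exp(6*I*pi/7)   exp(-4*I*pi/7)
  chi_3          1             exp(6*I*pi/7)   exp(-2*I*pi/7)  exp(4*I*pi/7)   exp(-4*I*pi/7)  exp(2*I*pi/7)   exp(-6*I*pi/7)
  chi_4          1             exp(-6*I*pi/7)  exp(2*I*pi/7)   exp(-4*I*pi/7)  exp(4*I*pi/7)   exp(-2*I*pi/7)  exp(6*I*pi/7) 
  chi_5          1             exp(-4*I*pi/7)  exp(6*I*pi/7)   exp(2*I*pi/7)   exp(-2*I*pi/7)  exp(-6*I*pi/7)  exp(4*I*pi/7) 
  chi_6          1             exp(-2*I*pi/7)  exp(-4*I*pi/7)  exp(-6*I*pi/7)  exp(6*I*pi/7)   exp(4*I*pi/7)   exp(2*I*pi/7) 

Spot check: chi_4(4) = zeta_7^(4*4) = zeta_7^16 = exp(4*I*pi/7).

Justification: Z/7Z is abelian, so all 7 irreducible complex representations are 1-dimensional. They are given by chi_k(m) = zeta_7^(k*m) for k = 0,...,6. Row orthogonality: sum_m chi_k(m) conj(chi_l(m)) = 7 * [k = l].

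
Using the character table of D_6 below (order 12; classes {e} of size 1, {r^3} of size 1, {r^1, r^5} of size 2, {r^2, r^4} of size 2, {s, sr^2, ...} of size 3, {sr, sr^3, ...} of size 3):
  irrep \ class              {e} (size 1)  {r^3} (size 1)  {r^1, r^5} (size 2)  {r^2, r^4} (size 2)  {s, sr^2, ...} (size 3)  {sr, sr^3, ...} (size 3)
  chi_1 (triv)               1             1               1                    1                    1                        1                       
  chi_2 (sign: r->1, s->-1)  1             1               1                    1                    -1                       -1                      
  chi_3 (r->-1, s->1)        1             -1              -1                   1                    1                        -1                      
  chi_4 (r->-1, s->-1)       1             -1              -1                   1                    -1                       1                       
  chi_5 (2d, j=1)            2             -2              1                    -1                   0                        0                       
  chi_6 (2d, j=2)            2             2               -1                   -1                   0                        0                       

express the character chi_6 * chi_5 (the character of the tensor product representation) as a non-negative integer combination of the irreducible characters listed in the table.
chi_6 tensor chi_5 = chi_3 + chi_4 + chi_5 (all other irreducibles have multiplicity 0).

Explanation: The character of a tensor product is the pointwise product (chi_6 * chi_5)(C) = chi_6(C) * chi_5(C):
  {e}: (2)*(2), {r^3}: (2)*(-2), {r^1, r^5}: (-1)*(1), {r^2, r^4}: (-1)*(-1), {s, sr^2, ...}: (0)*(0), {sr, sr^3, ...}: (0)*(0)
so (chi_6 * chi_5) takes values
  {e} -> 4, {r^3} -> -4, {r^1, r^5} -> -1, {r^2, r^4} -> 1, {s, sr^2, ...} -> 0, {sr, sr^3, ...} -> 0.
Now take the inner product of this character with each irreducible chi from the table, <chi_6*chi_5, chi> = (1/12) sum_C |C| (chi_6*chi_5)(C) conj(chi(C)):
  <chi_6*chi_5, chi_1> = (1/12)[1*(4)*conj(1) + 1*(-4)*conj(1) + 2*(-1)*conj(1) + 2*(1)*conj(1) + 3*(0)*conj(1) + 3*(0)*conj(1)]
      = (1/12)[(4) + (-4) + (-2) + (2) + (0) + (0)] = 0/12 = 0
  <chi_6*chi_5, chi_2> = (1/12)[1*(4)*conj(1) + 1*(-4)*conj(1) + 2*(-1)*conj(1) + 2*(1)*conj(1) + 3*(0)*conj(-1) + 3*(0)*conj(-1)]
      = (1/12)[(4) + (-4) + (-2) + (2) + (0) + (0)] = 0/12 = 0
  <chi_6*chi_5, chi_3> = (1/12)[1*(4)*conj(1) + 1*(-4)*conj(-1) + 2*(-1)*conj(-1) + 2*(1)*conj(1) + 3*(0)*conj(1) + 3*(0)*conj(-1)]
      = (1/12)[(4) + (4) + (2) + (2) + (0) + (0)] = 12/12 = 1
  <chi_6*chi_5, chi_4> = (1/12)[1*(4)*conj(1) + 1*(-4)*conj(-1) + 2*(-1)*conj(-1) + 2*(1)*conj(1) + 3*(0)*conj(-1) + 3*(0)*conj(1)]
      = (1/12)[(4) + (4) + (2) + (2) + (0) + (0)] = 12/12 = 1
  <chi_6*chi_5, chi_5> = (1/12)[1*(4)*conj(2) + 1*(-4)*conj(-2) + 2*(-1)*conj(1) + 2*(1)*conj(-1) + 3*(0)*conj(0) + 3*(0)*conj(0)]
      = (1/12)[(8) + (8) + (-2) + (-2) + (0) + (0)] = 12/12 = 1
  <chi_6*chi_5, chi_6> = (1/12)[1*(4)*conj(2) + 1*(-4)*conj(2) + 2*(-1)*conj(-1) + 2*(1)*conj(-1) + 3*(0)*conj(0) + 3*(0)*conj(0)]
      = (1/12)[(8) + (-8) + (2) + (-2) + (0) + (0)] = 0/12 = 0
Hence the multiplicities are chi_3: 1, chi_4: 1, chi_5: 1. Dimension check: dim(chi_6)*dim(chi_5) = 2*2 = 4 and sum (mult * dim) = 1*1 + 1*1 + 1*2 = 4.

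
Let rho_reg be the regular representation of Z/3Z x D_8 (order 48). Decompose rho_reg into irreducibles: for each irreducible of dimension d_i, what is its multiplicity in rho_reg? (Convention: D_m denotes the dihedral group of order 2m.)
Each irreducible V_i of dimension d_i appears with multiplicity d_i, i.e. rho_reg = (direct sum over all irreducibles V_i) d_i V_i. The irreducible dimensions for Z/3Z x D_8 are 1, 1, 1, 1, 1, 1, 1, 1, 1, 1, 1, 1, 2, 2, 2, 2, 2, 2, 2, 2, 2: 12 irreducibles of dimension 1, each with multiplicity 1; 9 irreducibles of dimension 2, each with multiplicity 2. Total dimension 12*1*1 + 9*2*2 = 48 = |G|.

Reasoning: General theorem: in the regular representation of a finite group G, each irreducible appears with multiplicity equal to its dimension. Check: dim(rho_reg) = sum d_i^2 = 1 + 1 + 1 + 1 + 1 + 1 + 1 + 1 + 1 + 1 + 1 + 1 + 4 + 4 + 4 + 4 + 4 + 4 + 4 + 4 + 4 = 48 = |G|.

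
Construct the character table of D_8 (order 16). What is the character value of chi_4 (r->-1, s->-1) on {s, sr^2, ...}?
Conjugacy classes: {e} of size 1, {r^4} of size 1, {r^1, r^7} of size 2, {r^2, r^6} of size 2, {r^3, r^5} of size 2, {s, sr^2, ...} of size 4, {sr, sr^3, ...} of size 4.
Character table:
  irrep \ class              {e} (size 1)  {r^4} (size 1)  {r^1, r^7} (size 2)  {r^2, r^6} (size 2)  {r^3, r^5} (size 2)  {s, sr^2, ...} (size 4)  {sr, sr^3, ...} (size 4)
  chi_1 (triv)               1             1               1                    1                    1                    1                        1                       
  chi_2 (sign: r->1, s->-1)  1             1               1                    1                    1                    -1                       -1                      
  chi_3 (r->-1, s->1)        1             1               -1                   1                    -1                   1                        -1                      
  chi_4 (r->-1, s->-1)       1             1               -1                   1                    -1                   -1                       1                       
  chi_5 (2d, j=1)            2             -2              sqrt(2)              0                    -sqrt(2)             0                        0                       
  chi_6 (2d, j=2)            2             2               0                    -2                   0                    0                        0                       
  chi_7 (2d, j=3)            2             -2              -sqrt(2)             0                    sqrt(2)              0                        0                       

Spot check: chi_4 (r->-1, s->-1) on {s, sr^2, ...} = -1.

Justification: D_8 has order 2*8 = 16 with 7 conjugacy classes, hence 7 irreducibles. Sum of squared dims 1 + 1 + 1 + 1 + 4 + 4 + 4 = 16 = |G|. Linear characters come from the abelianisation; the 2-dimensional irreps have character r^k -> 2*cos(2*pi*j*k/8), reflections -> 0.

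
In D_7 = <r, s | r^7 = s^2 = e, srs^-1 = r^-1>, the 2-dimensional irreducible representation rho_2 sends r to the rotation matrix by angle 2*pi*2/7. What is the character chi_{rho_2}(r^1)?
chi_{rho_2}(r^1) = 2*cos(2*pi*2*1/7) = -2*cos(3*pi/7)

Argument: rho_2(r^1) is rotation by angle 2*pi*2*1/7, whose trace is 2*cos(2*pi*2*1/7) = -2*cos(3*pi/7).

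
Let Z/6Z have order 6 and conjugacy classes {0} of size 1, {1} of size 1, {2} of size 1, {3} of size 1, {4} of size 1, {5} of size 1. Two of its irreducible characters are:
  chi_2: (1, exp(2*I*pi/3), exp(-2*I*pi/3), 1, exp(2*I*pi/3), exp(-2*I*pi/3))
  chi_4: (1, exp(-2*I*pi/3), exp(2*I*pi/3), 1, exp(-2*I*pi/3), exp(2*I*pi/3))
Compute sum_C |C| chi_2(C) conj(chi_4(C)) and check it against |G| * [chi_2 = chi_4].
Sum = 0; so <chi_2, chi_4> = 0 (distinct irreducibles are orthogonal).

Solution. Compute term by term over conjugacy classes (|C| * chi_2(C) * conj(chi_4(C))):
  1*(1)*conj(1) + 1*(exp(2*I*pi/3))*conj(exp(-2*I*pi/3)) + 1*(exp(-2*I*pi/3))*conj(exp(2*I*pi/3)) + 1*(1)*conj(1) + 1*(exp(2*I*pi/3))*conj(exp(-2*I*pi/3)) + 1*(exp(-2*I*pi/3))*conj(exp(2*I*pi/3))
  = (1) + (exp(-2*I*pi/3)) + (exp(2*I*pi/3)) + (1) + (exp(-2*I*pi/3)) + (exp(2*I*pi/3))
  = 0.
(Exp terms are combined using exp(i*s)*conj(exp(i*t)) = exp(i*(s-t)), and sums of them are collapsed using the identity that for every m > 1 the m distinct m-th roots of unity sum to 0, e.g. 1 + exp(2*I*pi/3) + exp(-2*I*pi/3) = 0.)
Dividing by |G| = 6 gives 0/6 = 0, matching the row-orthogonality relation <chi_2, chi_4> = [chi_2 = chi_4].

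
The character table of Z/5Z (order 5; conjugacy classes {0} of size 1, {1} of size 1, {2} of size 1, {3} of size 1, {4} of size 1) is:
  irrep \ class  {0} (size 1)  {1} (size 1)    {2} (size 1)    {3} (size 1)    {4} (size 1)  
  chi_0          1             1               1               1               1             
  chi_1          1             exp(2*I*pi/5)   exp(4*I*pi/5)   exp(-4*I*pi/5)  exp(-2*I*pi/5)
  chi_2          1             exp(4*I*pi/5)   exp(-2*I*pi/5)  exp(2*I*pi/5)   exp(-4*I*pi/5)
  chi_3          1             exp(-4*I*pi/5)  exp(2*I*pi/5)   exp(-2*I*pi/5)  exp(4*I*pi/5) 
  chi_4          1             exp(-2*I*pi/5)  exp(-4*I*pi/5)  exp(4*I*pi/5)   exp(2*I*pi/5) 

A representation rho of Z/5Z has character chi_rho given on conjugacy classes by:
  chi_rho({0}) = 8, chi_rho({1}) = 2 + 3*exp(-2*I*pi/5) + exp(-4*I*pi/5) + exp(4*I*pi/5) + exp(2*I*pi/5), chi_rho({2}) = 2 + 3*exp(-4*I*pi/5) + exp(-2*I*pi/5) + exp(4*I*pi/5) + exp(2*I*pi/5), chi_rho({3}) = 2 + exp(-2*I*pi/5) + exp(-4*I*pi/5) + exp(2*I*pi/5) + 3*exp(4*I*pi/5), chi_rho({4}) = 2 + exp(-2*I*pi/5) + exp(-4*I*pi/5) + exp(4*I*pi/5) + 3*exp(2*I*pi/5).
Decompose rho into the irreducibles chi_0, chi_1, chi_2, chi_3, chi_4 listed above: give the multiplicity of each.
Multiplicities: chi_0: 2, chi_1: 1, chi_2: 1, chi_3: 1, chi_4: 3.

Details: Use <chi_rho, chi> = (1/|G|) sum_C |C| * chi_rho(C) * conj(chi(C)) with |G| = 5 for each irreducible chi in the table:
  <chi_rho, chi_0> = (1/5)[1*(8)*conj(1) + 1*(2 + 3*exp(-2*I*pi/5) + exp(-4*I*pi/5) + exp(4*I*pi/5) + exp(2*I*pi/5))*conj(1) + 1*(2 + 3*exp(-4*I*pi/5) + exp(-2*I*pi/5) + exp(4*I*pi/5) + exp(2*I*pi/5))*conj(1) + 1*(2 + exp(-2*I*pi/5) + exp(-4*I*pi/5) + exp(2*I*pi/5) + 3*exp(4*I*pi/5))*conj(1) + 1*(2 + exp(-2*I*pi/5) + exp(-4*I*pi/5) + exp(4*I*pi/5) + 3*exp(2*I*pi/5))*conj(1)]
      = (1/5)[(8) + (2 + 3*exp(-2*I*pi/5) + exp(-4*I*pi/5) + exp(4*I*pi/5) + exp(2*I*pi/5)) + (2 + 3*exp(-4*I*pi/5) + exp(-2*I*pi/5) + exp(4*I*pi/5) + exp(2*I*pi/5)) + (2 + exp(-2*I*pi/5) + exp(-4*I*pi/5) + exp(2*I*pi/5) + 3*exp(4*I*pi/5)) + (2 + exp(-2*I*pi/5) + exp(-4*I*pi/5) + exp(4*I*pi/5) + 3*exp(2*I*pi/5))] = 10/5 = 2
  <chi_rho, chi_1> = (1/5)[1*(8)*conj(1) + 1*(2 + 3*exp(-2*I*pi/5) + exp(-4*I*pi/5) + exp(4*I*pi/5) + exp(2*I*pi/5))*conj(exp(2*I*pi/5)) + 1*(2 + 3*exp(-4*I*pi/5) + exp(-2*I*pi/5) + exp(4*I*pi/5) + exp(2*I*pi/5))*conj(exp(4*I*pi/5)) + 1*(2 + exp(-2*I*pi/5) + exp(-4*I*pi/5) + exp(2*I*pi/5) + 3*exp(4*I*pi/5))*conj(exp(-4*I*pi/5)) + 1*(2 + exp(-2*I*pi/5) + exp(-4*I*pi/5) + exp(4*I*pi/5) + 3*exp(2*I*pi/5))*conj(exp(-2*I*pi/5))]
      = (1/5)[(8) + (1 + 2*exp(-2*I*pi/5) + 3*exp(-4*I*pi/5) + exp(4*I*pi/5) + exp(2*I*pi/5)) + (1 + 2*exp(-4*I*pi/5) + exp(-2*I*pi/5) + exp(4*I*pi/5) + 3*exp(2*I*pi/5)) + (1 + 3*exp(-2*I*pi/5) + exp(-4*I*pi/5) + exp(2*I*pi/5) + 2*exp(4*I*pi/5)) + (1 + exp(-2*I*pi/5) + exp(-4*I*pi/5) + 3*exp(4*I*pi/5) + 2*exp(2*I*pi/5))] = 5/5 = 1
  <chi_rho, chi_2> = (1/5)[1*(8)*conj(1) + 1*(2 + 3*exp(-2*I*pi/5) + exp(-4*I*pi/5) + exp(4*I*pi/5) + exp(2*I*pi/5))*conj(exp(4*I*pi/5)) + 1*(2 + 3*exp(-4*I*pi/5) + exp(-2*I*pi/5) + exp(4*I*pi/5) + exp(2*I*pi/5))*conj(exp(-2*I*pi/5)) + 1*(2 + exp(-2*I*pi/5) + exp(-4*I*pi/5) + exp(2*I*pi/5) + 3*exp(4*I*pi/5))*conj(exp(2*I*pi/5)) + 1*(2 + exp(-2*I*pi/5) + exp(-4*I*pi/5) + exp(4*I*pi/5) + 3*exp(2*I*pi/5))*conj(exp(-4*I*pi/5))]
      = (1/5)[(8) + (1 + 2*exp(-4*I*pi/5) + exp(-2*I*pi/5) + exp(2*I*pi/5) + 3*exp(4*I*pi/5)) + (1 + 3*exp(-2*I*pi/5) + exp(-4*I*pi/5) + exp(4*I*pi/5) + 2*exp(2*I*pi/5)) + (1 + 2*exp(-2*I*pi/5) + exp(-4*I*pi/5) + exp(4*I*pi/5) + 3*exp(2*I*pi/5)) + (1 + 3*exp(-4*I*pi/5) + exp(-2*I*pi/5) + exp(2*I*pi/5) + 2*exp(4*I*pi/5))] = 5/5 = 1
  <chi_rho, chi_3> = (1/5)[1*(8)*conj(1) + 1*(2 + 3*exp(-2*I*pi/5) + exp(-4*I*pi/5) + exp(4*I*pi/5) + exp(2*I*pi/5))*conj(exp(-4*I*pi/5)) + 1*(2 + 3*exp(-4*I*pi/5) + exp(-2*I*pi/5) + exp(4*I*pi/5) + exp(2*I*pi/5))*conj(exp(2*I*pi/5)) + 1*(2 + exp(-2*I*pi/5) + exp(-4*I*pi/5) + exp(2*I*pi/5) + 3*exp(4*I*pi/5))*conj(exp(-2*I*pi/5)) + 1*(2 + exp(-2*I*pi/5) + exp(-4*I*pi/5) + exp(4*I*pi/5) + 3*exp(2*I*pi/5))*conj(exp(4*I*pi/5))]
      = (1/5)[(8) + (1 + exp(-2*I*pi/5) + exp(-4*I*pi/5) + 2*exp(4*I*pi/5) + 3*exp(2*I*pi/5)) + (1 + 2*exp(-2*I*pi/5) + exp(-4*I*pi/5) + exp(2*I*pi/5) + 3*exp(4*I*pi/5)) + (1 + 3*exp(-4*I*pi/5) + exp(-2*I*pi/5) + exp(4*I*pi/5) + 2*exp(2*I*pi/5)) + (1 + 3*exp(-2*I*pi/5) + 2*exp(-4*I*pi/5) + exp(4*I*pi/5) + exp(2*I*pi/5))] = 5/5 = 1
  <chi_rho, chi_4> = (1/5)[1*(8)*conj(1) + 1*(2 + 3*exp(-2*I*pi/5) + exp(-4*I*pi/5) + exp(4*I*pi/5) + exp(2*I*pi/5))*conj(exp(-2*I*pi/5)) + 1*(2 + 3*exp(-4*I*pi/5) + exp(-2*I*pi/5) + exp(4*I*pi/5) + exp(2*I*pi/5))*conj(exp(-4*I*pi/5)) + 1*(2 + exp(-2*I*pi/5) + exp(-4*I*pi/5) + exp(2*I*pi/5) + 3*exp(4*I*pi/5))*conj(exp(4*I*pi/5)) + 1*(2 + exp(-2*I*pi/5) + exp(-4*I*pi/5) + exp(4*I*pi/5) + 3*exp(2*I*pi/5))*conj(exp(2*I*pi/5))]
      = (1/5)[(8) + (3 + exp(-2*I*pi/5) + exp(-4*I*pi/5) + exp(4*I*pi/5) + 2*exp(2*I*pi/5)) + (3 + exp(-2*I*pi/5) + exp(-4*I*pi/5) + exp(2*I*pi/5) + 2*exp(4*I*pi/5)) + (3 + 2*exp(-4*I*pi/5) + exp(-2*I*pi/5) + exp(4*I*pi/5) + exp(2*I*pi/5)) + (3 + 2*exp(-2*I*pi/5) + exp(-4*I*pi/5) + exp(4*I*pi/5) + exp(2*I*pi/5))] = 15/5 = 3
(Exp terms are combined using exp(i*s)*conj(exp(i*t)) = exp(i*(s-t)), and sums of them are collapsed using the identity that for every m > 1 the m distinct m-th roots of unity sum to 0, e.g. 1 + exp(2*I*pi/3) + exp(-2*I*pi/3) = 0.)
Dimension check: dim(rho) = sum (mult * dim) = 2*1 + 1*1 + 1*1 + 1*1 + 3*1 = 8 = chi_rho(e) = 8.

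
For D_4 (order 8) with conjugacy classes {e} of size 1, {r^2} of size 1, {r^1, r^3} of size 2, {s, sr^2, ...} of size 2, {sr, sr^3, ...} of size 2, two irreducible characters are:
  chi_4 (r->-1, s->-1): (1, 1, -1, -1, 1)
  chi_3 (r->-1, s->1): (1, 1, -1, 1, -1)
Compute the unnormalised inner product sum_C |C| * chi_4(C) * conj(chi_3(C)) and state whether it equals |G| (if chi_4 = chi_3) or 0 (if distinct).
Sum = 0; so <chi_4, chi_3> = 0 (distinct irreducibles are orthogonal).

Reasoning: Compute term by term over conjugacy classes (|C| * chi_4(C) * conj(chi_3(C))):
  1*(1)*conj(1) + 1*(1)*conj(1) + 2*(-1)*conj(-1) + 2*(-1)*conj(1) + 2*(1)*conj(-1)
  = (1) + (1) + (2) + (-2) + (-2)
  = 0.
Dividing by |G| = 8 gives 0/8 = 0, matching the row-orthogonality relation <chi_4, chi_3> = [chi_4 = chi_3].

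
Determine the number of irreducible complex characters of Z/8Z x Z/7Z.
56

Justification: The number of irreducible complex representations of a finite group equals its number of conjugacy classes. Z/8Z x Z/7Z is abelian of order 56, so every element is its own conjugacy class: 56 classes, so Z/8Z x Z/7Z (order 56) has exactly 56 irreducible complex representations.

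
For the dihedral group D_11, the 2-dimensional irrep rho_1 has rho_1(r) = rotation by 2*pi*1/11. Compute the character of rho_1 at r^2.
chi_{rho_1}(r^2) = 2*cos(2*pi*1*2/11) = 2*cos(4*pi/11)

rho_1(r^2) is rotation by angle 2*pi*1*2/11, whose trace is 2*cos(2*pi*1*2/11) = 2*cos(4*pi/11).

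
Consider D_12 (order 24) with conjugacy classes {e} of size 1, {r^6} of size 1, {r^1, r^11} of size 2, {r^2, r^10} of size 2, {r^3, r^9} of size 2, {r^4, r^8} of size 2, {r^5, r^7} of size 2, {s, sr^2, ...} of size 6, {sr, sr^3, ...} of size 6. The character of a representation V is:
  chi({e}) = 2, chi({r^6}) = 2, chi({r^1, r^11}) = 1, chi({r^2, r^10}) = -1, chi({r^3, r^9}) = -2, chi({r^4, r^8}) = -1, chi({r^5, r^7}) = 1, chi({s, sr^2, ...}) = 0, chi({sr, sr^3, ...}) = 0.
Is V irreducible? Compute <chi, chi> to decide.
Irreducible: <chi, chi> = 1.

Working: <chi, chi> = (1/|G|) sum_C |C| * |chi(C)|^2 = (1/24)[1*|2|^2 + 1*|2|^2 + 2*|1|^2 + 2*|-1|^2 + 2*|-2|^2 + 2*|-1|^2 + 2*|1|^2 + 6*|0|^2 + 6*|0|^2]
  = (1/24)[(4) + (4) + (2) + (2) + (8) + (2) + (2) + (0) + (0)] = 24/24 = 1.
A character is irreducible iff <chi, chi> = 1, so this representation is irreducible.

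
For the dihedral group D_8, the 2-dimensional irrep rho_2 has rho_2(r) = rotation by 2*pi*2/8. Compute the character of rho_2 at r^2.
chi_{rho_2}(r^2) = 2*cos(2*pi*2*2/8) = -2

Derivation: rho_2(r^2) is rotation by angle 2*pi*2*2/8, whose trace is 2*cos(2*pi*2*2/8) = -2.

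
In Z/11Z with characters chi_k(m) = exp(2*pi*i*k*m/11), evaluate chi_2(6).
chi_2(6) = zeta_11^12 = exp(2*I*pi/11)

Argument: chi_2(6) = zeta_11^(2*6) = zeta_11^12. Since zeta_11^11 = 1, this equals zeta_11^1 = exp(2*pi*i*1/11) = exp(2*I*pi/11).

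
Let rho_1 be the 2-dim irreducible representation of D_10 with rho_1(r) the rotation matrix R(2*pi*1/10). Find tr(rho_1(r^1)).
chi_{rho_1}(r^1) = 2*cos(2*pi*1*1/10) = 1/2 + sqrt(5)/2

Justification: rho_1(r^1) is rotation by angle 2*pi*1*1/10, whose trace is 2*cos(2*pi*1*1/10) = 1/2 + sqrt(5)/2.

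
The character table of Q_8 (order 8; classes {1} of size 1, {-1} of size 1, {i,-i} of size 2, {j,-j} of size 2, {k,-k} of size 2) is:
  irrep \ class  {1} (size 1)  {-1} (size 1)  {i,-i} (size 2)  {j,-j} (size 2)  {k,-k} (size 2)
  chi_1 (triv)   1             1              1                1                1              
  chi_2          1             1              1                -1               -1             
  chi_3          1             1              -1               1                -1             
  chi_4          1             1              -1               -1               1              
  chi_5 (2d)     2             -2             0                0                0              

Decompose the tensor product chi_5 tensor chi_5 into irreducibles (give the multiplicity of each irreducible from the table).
chi_5 tensor chi_5 = chi_1 + chi_2 + chi_3 + chi_4 (all other irreducibles have multiplicity 0).

Why: The character of a tensor product is the pointwise product (chi_5 * chi_5)(C) = chi_5(C) * chi_5(C):
  {1}: (2)*(2), {-1}: (-2)*(-2), {i,-i}: (0)*(0), {j,-j}: (0)*(0), {k,-k}: (0)*(0)
so (chi_5 * chi_5) takes values
  {1} -> 4, {-1} -> 4, {i,-i} -> 0, {j,-j} -> 0, {k,-k} -> 0.
Now take the inner product of this character with each irreducible chi from the table, <chi_5*chi_5, chi> = (1/8) sum_C |C| (chi_5*chi_5)(C) conj(chi(C)):
  <chi_5*chi_5, chi_1> = (1/8)[1*(4)*conj(1) + 1*(4)*conj(1) + 2*(0)*conj(1) + 2*(0)*conj(1) + 2*(0)*conj(1)]
      = (1/8)[(4) + (4) + (0) + (0) + (0)] = 8/8 = 1
  <chi_5*chi_5, chi_2> = (1/8)[1*(4)*conj(1) + 1*(4)*conj(1) + 2*(0)*conj(1) + 2*(0)*conj(-1) + 2*(0)*conj(-1)]
      = (1/8)[(4) + (4) + (0) + (0) + (0)] = 8/8 = 1
  <chi_5*chi_5, chi_3> = (1/8)[1*(4)*conj(1) + 1*(4)*conj(1) + 2*(0)*conj(-1) + 2*(0)*conj(1) + 2*(0)*conj(-1)]
      = (1/8)[(4) + (4) + (0) + (0) + (0)] = 8/8 = 1
  <chi_5*chi_5, chi_4> = (1/8)[1*(4)*conj(1) + 1*(4)*conj(1) + 2*(0)*conj(-1) + 2*(0)*conj(-1) + 2*(0)*conj(1)]
      = (1/8)[(4) + (4) + (0) + (0) + (0)] = 8/8 = 1
  <chi_5*chi_5, chi_5> = (1/8)[1*(4)*conj(2) + 1*(4)*conj(-2) + 2*(0)*conj(0) + 2*(0)*conj(0) + 2*(0)*conj(0)]
      = (1/8)[(8) + (-8) + (0) + (0) + (0)] = 0/8 = 0
Hence the multiplicities are chi_1: 1, chi_2: 1, chi_3: 1, chi_4: 1. Dimension check: dim(chi_5)*dim(chi_5) = 2*2 = 4 and sum (mult * dim) = 1*1 + 1*1 + 1*1 + 1*1 = 4.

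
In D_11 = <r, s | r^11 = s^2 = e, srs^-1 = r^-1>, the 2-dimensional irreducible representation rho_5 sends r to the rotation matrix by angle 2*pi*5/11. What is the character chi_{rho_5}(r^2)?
chi_{rho_5}(r^2) = 2*cos(2*pi*5*2/11) = 2*cos(2*pi/11)

Working: rho_5(r^2) is rotation by angle 2*pi*5*2/11, whose trace is 2*cos(2*pi*5*2/11) = 2*cos(2*pi/11).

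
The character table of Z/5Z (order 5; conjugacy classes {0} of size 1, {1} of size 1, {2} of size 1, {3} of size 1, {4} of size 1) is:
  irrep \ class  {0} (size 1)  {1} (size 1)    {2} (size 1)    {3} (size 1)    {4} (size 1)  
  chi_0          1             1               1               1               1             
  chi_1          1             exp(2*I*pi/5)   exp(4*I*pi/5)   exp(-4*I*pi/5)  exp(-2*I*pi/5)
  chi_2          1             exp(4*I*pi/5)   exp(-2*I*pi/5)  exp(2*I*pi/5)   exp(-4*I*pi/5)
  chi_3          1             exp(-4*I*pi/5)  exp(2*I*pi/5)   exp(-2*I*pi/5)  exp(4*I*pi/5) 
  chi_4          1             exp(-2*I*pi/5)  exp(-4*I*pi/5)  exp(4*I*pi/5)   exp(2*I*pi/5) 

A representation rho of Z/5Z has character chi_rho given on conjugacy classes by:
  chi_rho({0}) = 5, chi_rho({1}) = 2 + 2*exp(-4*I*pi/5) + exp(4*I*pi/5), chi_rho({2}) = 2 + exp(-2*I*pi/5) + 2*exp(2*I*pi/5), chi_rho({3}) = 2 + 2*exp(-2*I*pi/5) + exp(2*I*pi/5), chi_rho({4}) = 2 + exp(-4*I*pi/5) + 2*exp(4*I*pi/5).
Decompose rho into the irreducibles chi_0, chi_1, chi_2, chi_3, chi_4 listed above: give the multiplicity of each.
Multiplicities: chi_0: 2, chi_1: 0, chi_2: 1, chi_3: 2, chi_4: 0.

Justification: Use <chi_rho, chi> = (1/|G|) sum_C |C| * chi_rho(C) * conj(chi(C)) with |G| = 5 for each irreducible chi in the table:
  <chi_rho, chi_0> = (1/5)[1*(5)*conj(1) + 1*(2 + 2*exp(-4*I*pi/5) + exp(4*I*pi/5))*conj(1) + 1*(2 + exp(-2*I*pi/5) + 2*exp(2*I*pi/5))*conj(1) + 1*(2 + 2*exp(-2*I*pi/5) + exp(2*I*pi/5))*conj(1) + 1*(2 + exp(-4*I*pi/5) + 2*exp(4*I*pi/5))*conj(1)]
      = (1/5)[(5) + (2 + 2*exp(-4*I*pi/5) + exp(4*I*pi/5)) + (2 + exp(-2*I*pi/5) + 2*exp(2*I*pi/5)) + (2 + 2*exp(-2*I*pi/5) + exp(2*I*pi/5)) + (2 + exp(-4*I*pi/5) + 2*exp(4*I*pi/5))] = 10/5 = 2
  <chi_rho, chi_1> = (1/5)[1*(5)*conj(1) + 1*(2 + 2*exp(-4*I*pi/5) + exp(4*I*pi/5))*conj(exp(2*I*pi/5)) + 1*(2 + exp(-2*I*pi/5) + 2*exp(2*I*pi/5))*conj(exp(4*I*pi/5)) + 1*(2 + 2*exp(-2*I*pi/5) + exp(2*I*pi/5))*conj(exp(-4*I*pi/5)) + 1*(2 + exp(-4*I*pi/5) + 2*exp(4*I*pi/5))*conj(exp(-2*I*pi/5))]
      = (1/5)[(5) + (2*exp(-2*I*pi/5) + exp(2*I*pi/5) + 2*exp(4*I*pi/5)) + (2*exp(-2*I*pi/5) + 2*exp(-4*I*pi/5) + exp(4*I*pi/5)) + (exp(-4*I*pi/5) + 2*exp(4*I*pi/5) + 2*exp(2*I*pi/5)) + (2*exp(-4*I*pi/5) + exp(-2*I*pi/5) + 2*exp(2*I*pi/5))] = 0/5 = 0
  <chi_rho, chi_2> = (1/5)[1*(5)*conj(1) + 1*(2 + 2*exp(-4*I*pi/5) + exp(4*I*pi/5))*conj(exp(4*I*pi/5)) + 1*(2 + exp(-2*I*pi/5) + 2*exp(2*I*pi/5))*conj(exp(-2*I*pi/5)) + 1*(2 + 2*exp(-2*I*pi/5) + exp(2*I*pi/5))*conj(exp(2*I*pi/5)) + 1*(2 + exp(-4*I*pi/5) + 2*exp(4*I*pi/5))*conj(exp(-4*I*pi/5))]
      = (1/5)[(5) + (1 + 2*exp(-4*I*pi/5) + 2*exp(2*I*pi/5)) + (1 + 2*exp(4*I*pi/5) + 2*exp(2*I*pi/5)) + (1 + 2*exp(-2*I*pi/5) + 2*exp(-4*I*pi/5)) + (1 + 2*exp(-2*I*pi/5) + 2*exp(4*I*pi/5))] = 5/5 = 1
  <chi_rho, chi_3> = (1/5)[1*(5)*conj(1) + 1*(2 + 2*exp(-4*I*pi/5) + exp(4*I*pi/5))*conj(exp(-4*I*pi/5)) + 1*(2 + exp(-2*I*pi/5) + 2*exp(2*I*pi/5))*conj(exp(2*I*pi/5)) + 1*(2 + 2*exp(-2*I*pi/5) + exp(2*I*pi/5))*conj(exp(-2*I*pi/5)) + 1*(2 + exp(-4*I*pi/5) + 2*exp(4*I*pi/5))*conj(exp(4*I*pi/5))]
      = (1/5)[(5) + (2 + exp(-2*I*pi/5) + 2*exp(4*I*pi/5)) + (2 + 2*exp(-2*I*pi/5) + exp(-4*I*pi/5)) + (2 + exp(4*I*pi/5) + 2*exp(2*I*pi/5)) + (2 + 2*exp(-4*I*pi/5) + exp(2*I*pi/5))] = 10/5 = 2
  <chi_rho, chi_4> = (1/5)[1*(5)*conj(1) + 1*(2 + 2*exp(-4*I*pi/5) + exp(4*I*pi/5))*conj(exp(-2*I*pi/5)) + 1*(2 + exp(-2*I*pi/5) + 2*exp(2*I*pi/5))*conj(exp(-4*I*pi/5)) + 1*(2 + 2*exp(-2*I*pi/5) + exp(2*I*pi/5))*conj(exp(4*I*pi/5)) + 1*(2 + exp(-4*I*pi/5) + 2*exp(4*I*pi/5))*conj(exp(2*I*pi/5))]
      = (1/5)[(5) + (2*exp(-2*I*pi/5) + exp(-4*I*pi/5) + 2*exp(2*I*pi/5)) + (2*exp(-4*I*pi/5) + exp(2*I*pi/5) + 2*exp(4*I*pi/5)) + (2*exp(-4*I*pi/5) + exp(-2*I*pi/5) + 2*exp(4*I*pi/5)) + (2*exp(-2*I*pi/5) + exp(4*I*pi/5) + 2*exp(2*I*pi/5))] = 0/5 = 0
(Exp terms are combined using exp(i*s)*conj(exp(i*t)) = exp(i*(s-t)), and sums of them are collapsed using the identity that for every m > 1 the m distinct m-th roots of unity sum to 0, e.g. 1 + exp(2*I*pi/3) + exp(-2*I*pi/3) = 0.)
Dimension check: dim(rho) = sum (mult * dim) = 2*1 + 0*1 + 1*1 + 2*1 + 0*1 = 5 = chi_rho(e) = 5.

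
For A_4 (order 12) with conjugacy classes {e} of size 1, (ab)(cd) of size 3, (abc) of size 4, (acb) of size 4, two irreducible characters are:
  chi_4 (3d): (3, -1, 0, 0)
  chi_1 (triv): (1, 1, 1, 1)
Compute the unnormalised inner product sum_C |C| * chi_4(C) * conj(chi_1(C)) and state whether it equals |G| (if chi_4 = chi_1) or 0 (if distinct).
Sum = 0; so <chi_4, chi_1> = 0 (distinct irreducibles are orthogonal).

Derivation: Compute term by term over conjugacy classes (|C| * chi_4(C) * conj(chi_1(C))):
  1*(3)*conj(1) + 3*(-1)*conj(1) + 4*(0)*conj(1) + 4*(0)*conj(1)
  = (3) + (-3) + (0) + (0)
  = 0.
(Exp terms are combined using exp(i*s)*conj(exp(i*t)) = exp(i*(s-t)), and sums of them are collapsed using the identity that for every m > 1 the m distinct m-th roots of unity sum to 0, e.g. 1 + exp(2*I*pi/3) + exp(-2*I*pi/3) = 0.)
Dividing by |G| = 12 gives 0/12 = 0, matching the row-orthogonality relation <chi_4, chi_1> = [chi_4 = chi_1].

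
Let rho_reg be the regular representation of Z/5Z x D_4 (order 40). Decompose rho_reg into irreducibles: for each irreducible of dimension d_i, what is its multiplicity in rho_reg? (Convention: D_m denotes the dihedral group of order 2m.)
Each irreducible V_i of dimension d_i appears with multiplicity d_i, i.e. rho_reg = (direct sum over all irreducibles V_i) d_i V_i. The irreducible dimensions for Z/5Z x D_4 are 1, 1, 1, 1, 1, 1, 1, 1, 1, 1, 1, 1, 1, 1, 1, 1, 1, 1, 1, 1, 2, 2, 2, 2, 2: 20 irreducibles of dimension 1, each with multiplicity 1; 5 irreducibles of dimension 2, each with multiplicity 2. Total dimension 20*1*1 + 5*2*2 = 40 = |G|.

Argument: General theorem: in the regular representation of a finite group G, each irreducible appears with multiplicity equal to its dimension. Check: dim(rho_reg) = sum d_i^2 = 1 + 1 + 1 + 1 + 1 + 1 + 1 + 1 + 1 + 1 + 1 + 1 + 1 + 1 + 1 + 1 + 1 + 1 + 1 + 1 + 4 + 4 + 4 + 4 + 4 = 40 = |G|.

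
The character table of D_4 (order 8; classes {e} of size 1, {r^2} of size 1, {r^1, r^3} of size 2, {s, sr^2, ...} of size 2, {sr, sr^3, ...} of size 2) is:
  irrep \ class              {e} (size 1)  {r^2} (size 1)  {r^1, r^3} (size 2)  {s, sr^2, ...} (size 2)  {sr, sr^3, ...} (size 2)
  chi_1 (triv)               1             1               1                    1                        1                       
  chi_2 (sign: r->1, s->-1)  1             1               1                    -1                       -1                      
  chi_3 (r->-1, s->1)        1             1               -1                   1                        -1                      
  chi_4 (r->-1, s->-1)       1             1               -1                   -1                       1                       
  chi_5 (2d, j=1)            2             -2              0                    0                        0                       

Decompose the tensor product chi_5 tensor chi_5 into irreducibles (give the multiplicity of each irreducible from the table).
chi_5 tensor chi_5 = chi_1 + chi_2 + chi_3 + chi_4 (all other irreducibles have multiplicity 0).

Proof sketch: The character of a tensor product is the pointwise product (chi_5 * chi_5)(C) = chi_5(C) * chi_5(C):
  {e}: (2)*(2), {r^2}: (-2)*(-2), {r^1, r^3}: (0)*(0), {s, sr^2, ...}: (0)*(0), {sr, sr^3, ...}: (0)*(0)
so (chi_5 * chi_5) takes values
  {e} -> 4, {r^2} -> 4, {r^1, r^3} -> 0, {s, sr^2, ...} -> 0, {sr, sr^3, ...} -> 0.
Now take the inner product of this character with each irreducible chi from the table, <chi_5*chi_5, chi> = (1/8) sum_C |C| (chi_5*chi_5)(C) conj(chi(C)):
  <chi_5*chi_5, chi_1> = (1/8)[1*(4)*conj(1) + 1*(4)*conj(1) + 2*(0)*conj(1) + 2*(0)*conj(1) + 2*(0)*conj(1)]
      = (1/8)[(4) + (4) + (0) + (0) + (0)] = 8/8 = 1
  <chi_5*chi_5, chi_2> = (1/8)[1*(4)*conj(1) + 1*(4)*conj(1) + 2*(0)*conj(1) + 2*(0)*conj(-1) + 2*(0)*conj(-1)]
      = (1/8)[(4) + (4) + (0) + (0) + (0)] = 8/8 = 1
  <chi_5*chi_5, chi_3> = (1/8)[1*(4)*conj(1) + 1*(4)*conj(1) + 2*(0)*conj(-1) + 2*(0)*conj(1) + 2*(0)*conj(-1)]
      = (1/8)[(4) + (4) + (0) + (0) + (0)] = 8/8 = 1
  <chi_5*chi_5, chi_4> = (1/8)[1*(4)*conj(1) + 1*(4)*conj(1) + 2*(0)*conj(-1) + 2*(0)*conj(-1) + 2*(0)*conj(1)]
      = (1/8)[(4) + (4) + (0) + (0) + (0)] = 8/8 = 1
  <chi_5*chi_5, chi_5> = (1/8)[1*(4)*conj(2) + 1*(4)*conj(-2) + 2*(0)*conj(0) + 2*(0)*conj(0) + 2*(0)*conj(0)]
      = (1/8)[(8) + (-8) + (0) + (0) + (0)] = 0/8 = 0
Hence the multiplicities are chi_1: 1, chi_2: 1, chi_3: 1, chi_4: 1. Dimension check: dim(chi_5)*dim(chi_5) = 2*2 = 4 and sum (mult * dim) = 1*1 + 1*1 + 1*1 + 1*1 = 4.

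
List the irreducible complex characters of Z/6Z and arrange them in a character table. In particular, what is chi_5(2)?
Character table of Z/6Z (irreps indexed chi_0,...,chi_5 with chi_k(m) = zeta_6^(k*m), zeta_6 = exp(2*pi*i/6)):
  irrep \ class  {0} (size 1)  {1} (size 1)    {2} (size 1)    {3} (size 1)  {4} (size 1)    {5} (size 1)  
  chi_0          1             1               1               1             1               1             
  chi_1          1             exp(I*pi/3)     exp(2*I*pi/3)   -1            exp(-2*I*pi/3)  exp(-I*pi/3)  
  chi_2          1             exp(2*I*pi/3)   exp(-2*I*pi/3)  1             exp(2*I*pi/3)   exp(-2*I*pi/3)
  chi_3          1             -1              1               -1            1               -1            
  chi_4          1             exp(-2*I*pi/3)  exp(2*I*pi/3)   1             exp(-2*I*pi/3)  exp(2*I*pi/3) 
  chi_5          1             exp(-I*pi/3)    exp(-2*I*pi/3)  -1            exp(2*I*pi/3)   exp(I*pi/3)   

Spot check: chi_5(2) = zeta_6^(5*2) = zeta_6^10 = exp(-2*I*pi/3).

Working: Z/6Z is abelian, so all 6 irreducible complex representations are 1-dimensional. They are given by chi_k(m) = zeta_6^(k*m) for k = 0,...,5. Row orthogonality: sum_m chi_k(m) conj(chi_l(m)) = 6 * [k = l].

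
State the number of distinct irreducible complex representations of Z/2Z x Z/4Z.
8

Justification: The number of irreducible complex representations of a finite group equals its number of conjugacy classes. Z/2Z x Z/4Z is abelian of order 8, so every element is its own conjugacy class: 8 classes, so Z/2Z x Z/4Z (order 8) has exactly 8 irreducible complex representations.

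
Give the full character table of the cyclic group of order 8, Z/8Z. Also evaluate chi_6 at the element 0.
Character table of Z/8Z (irreps indexed chi_0,...,chi_7 with chi_k(m) = zeta_8^(k*m), zeta_8 = exp(2*pi*i/8)):
  irrep \ class  {0} (size 1)  {1} (size 1)    {2} (size 1)  {3} (size 1)    {4} (size 1)  {5} (size 1)    {6} (size 1)  {7} (size 1)  
  chi_0          1             1               1             1               1             1               1             1             
  chi_1          1             exp(I*pi/4)     I             exp(3*I*pi/4)   -1            exp(-3*I*pi/4)  -I            exp(-I*pi/4)  
  chi_2          1             I               -1            -I              1             I               -1            -I            
  chi_3          1             exp(3*I*pi/4)   -I            exp(I*pi/4)     -1            exp(-I*pi/4)    I             exp(-3*I*pi/4)
  chi_4          1             -1              1             -1              1             -1              1             -1            
  chi_5          1             exp(-3*I*pi/4)  I             exp(-I*pi/4)    -1            exp(I*pi/4)     -I            exp(3*I*pi/4) 
  chi_6          1             -I              -1            I               1             -I              -1            I             
  chi_7          1             exp(-I*pi/4)    -I            exp(-3*I*pi/4)  -1            exp(3*I*pi/4)   I             exp(I*pi/4)   

Spot check: chi_6(0) = zeta_8^(6*0) = zeta_8^0 = 1.

Details: Z/8Z is abelian, so all 8 irreducible complex representations are 1-dimensional. They are given by chi_k(m) = zeta_8^(k*m) for k = 0,...,7. Row orthogonality: sum_m chi_k(m) conj(chi_l(m)) = 8 * [k = l].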